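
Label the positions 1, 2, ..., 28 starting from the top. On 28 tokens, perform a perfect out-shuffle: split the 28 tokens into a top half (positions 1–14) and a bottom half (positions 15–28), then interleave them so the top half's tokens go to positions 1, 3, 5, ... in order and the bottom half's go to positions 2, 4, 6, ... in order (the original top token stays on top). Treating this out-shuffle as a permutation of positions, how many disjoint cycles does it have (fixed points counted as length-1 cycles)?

Trace each unvisited position around until it returns:
(1) (2 3 5 9 17 6 ... len 18) (4 7 13 25 22 16) (10 19) (28)
5 cycles in total.

5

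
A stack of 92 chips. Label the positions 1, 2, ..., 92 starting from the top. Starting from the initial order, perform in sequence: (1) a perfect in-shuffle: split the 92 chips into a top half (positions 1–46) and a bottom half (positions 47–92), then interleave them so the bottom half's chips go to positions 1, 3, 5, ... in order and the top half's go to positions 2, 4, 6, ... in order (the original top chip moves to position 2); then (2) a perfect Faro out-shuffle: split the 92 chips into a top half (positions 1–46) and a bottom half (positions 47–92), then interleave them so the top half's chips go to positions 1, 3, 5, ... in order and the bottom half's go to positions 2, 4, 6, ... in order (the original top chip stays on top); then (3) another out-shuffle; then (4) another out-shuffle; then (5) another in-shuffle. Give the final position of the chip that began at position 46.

Track the chip from position 46 forward through each operation:
  after op 1 (in-shuffle): 46 → 92
  after op 2 (out-shuffle): 92 → 92
  after op 3 (out-shuffle): 92 → 92
  after op 4 (out-shuffle): 92 → 92
  after op 5 (in-shuffle): 92 → 91

91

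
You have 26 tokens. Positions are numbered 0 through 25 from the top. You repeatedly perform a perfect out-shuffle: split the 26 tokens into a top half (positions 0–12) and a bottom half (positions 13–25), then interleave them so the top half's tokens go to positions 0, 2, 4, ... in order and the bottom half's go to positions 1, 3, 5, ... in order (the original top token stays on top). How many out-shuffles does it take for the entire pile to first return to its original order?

The out-shuffle permutes the 26 positions with cycle lengths [1, 1, 4, 20].
Every token is home exactly when every cycle has completed a whole number of laps, i.e. after lcm(1, 4, 20) = 20 out-shuffles.

20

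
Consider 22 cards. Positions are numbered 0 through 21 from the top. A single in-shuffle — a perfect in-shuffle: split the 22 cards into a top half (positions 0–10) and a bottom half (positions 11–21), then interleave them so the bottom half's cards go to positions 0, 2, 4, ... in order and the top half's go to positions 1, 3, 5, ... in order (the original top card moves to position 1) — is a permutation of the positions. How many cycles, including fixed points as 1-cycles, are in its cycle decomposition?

Trace each unvisited position around until it returns:
(0 1 3 7 15 8 ... len 11) (4 9 19 16 10 21 ... len 11)
2 cycles in total.

2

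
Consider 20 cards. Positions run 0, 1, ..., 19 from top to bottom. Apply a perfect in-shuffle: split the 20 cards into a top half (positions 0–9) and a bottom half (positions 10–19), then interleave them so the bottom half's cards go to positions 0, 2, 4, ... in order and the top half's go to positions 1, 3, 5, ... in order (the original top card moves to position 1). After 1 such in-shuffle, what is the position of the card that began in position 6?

Track the card's position through each in-shuffle:
6 → 13

13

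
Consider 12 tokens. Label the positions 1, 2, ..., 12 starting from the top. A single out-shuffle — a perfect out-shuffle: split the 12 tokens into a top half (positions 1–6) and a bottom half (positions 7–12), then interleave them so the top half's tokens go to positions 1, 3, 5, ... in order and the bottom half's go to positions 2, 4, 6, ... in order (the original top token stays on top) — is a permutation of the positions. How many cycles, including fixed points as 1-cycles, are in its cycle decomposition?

3

Trace each unvisited position around until it returns:
(1) (2 3 5 9 6 11 10 8 4 7) (12)
3 cycles in total.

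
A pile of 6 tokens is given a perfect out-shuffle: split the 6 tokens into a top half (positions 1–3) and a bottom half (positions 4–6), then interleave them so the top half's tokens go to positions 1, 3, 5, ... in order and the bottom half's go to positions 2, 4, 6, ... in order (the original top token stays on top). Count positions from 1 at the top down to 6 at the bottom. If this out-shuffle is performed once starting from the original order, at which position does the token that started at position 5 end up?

Track the token's position through each out-shuffle:
5 → 4

4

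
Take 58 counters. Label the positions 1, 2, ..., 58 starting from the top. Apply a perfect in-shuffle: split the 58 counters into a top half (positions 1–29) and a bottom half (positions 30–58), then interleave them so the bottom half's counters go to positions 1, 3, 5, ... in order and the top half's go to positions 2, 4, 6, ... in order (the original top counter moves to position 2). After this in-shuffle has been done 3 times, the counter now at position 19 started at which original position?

54

Work backwards from position 19, undoing one in-shuffle at a time:
19 ← 39 ← 49 ← 54
So the counter now at position 19 started at position 54.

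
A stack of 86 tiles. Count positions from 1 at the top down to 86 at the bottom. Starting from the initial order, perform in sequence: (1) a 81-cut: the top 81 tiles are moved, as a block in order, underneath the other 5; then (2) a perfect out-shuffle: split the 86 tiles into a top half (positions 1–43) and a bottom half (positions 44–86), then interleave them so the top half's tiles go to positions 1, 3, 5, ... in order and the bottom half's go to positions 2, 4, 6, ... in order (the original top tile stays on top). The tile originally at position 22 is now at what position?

Track the tile from position 22 forward through each operation:
  after op 1 (cut 81): 22 → 27
  after op 2 (out-shuffle): 27 → 53

53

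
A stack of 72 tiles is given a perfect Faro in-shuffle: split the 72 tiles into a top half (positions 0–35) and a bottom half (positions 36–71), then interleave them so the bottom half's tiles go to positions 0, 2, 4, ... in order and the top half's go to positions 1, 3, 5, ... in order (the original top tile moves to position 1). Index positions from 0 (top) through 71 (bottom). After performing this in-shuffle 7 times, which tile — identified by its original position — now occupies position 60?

Work backwards from position 60, undoing one in-shuffle at a time:
60 ← 66 ← 69 ← 34 ← 53 ← 26 ← 49 ← 24
So the tile now at position 60 started at position 24.

24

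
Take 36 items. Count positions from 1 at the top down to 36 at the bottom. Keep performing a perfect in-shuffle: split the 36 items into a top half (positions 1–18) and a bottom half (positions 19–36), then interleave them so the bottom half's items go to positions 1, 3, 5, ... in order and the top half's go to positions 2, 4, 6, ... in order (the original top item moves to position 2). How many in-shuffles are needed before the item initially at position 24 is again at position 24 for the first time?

36

Follow position 24 under repeated in-shuffles:
24 → 11 → 22 → 7 → 14 → 28 → 19 → 1 → ... → 24 (length 36)
It first returns after 36 in-shuffles.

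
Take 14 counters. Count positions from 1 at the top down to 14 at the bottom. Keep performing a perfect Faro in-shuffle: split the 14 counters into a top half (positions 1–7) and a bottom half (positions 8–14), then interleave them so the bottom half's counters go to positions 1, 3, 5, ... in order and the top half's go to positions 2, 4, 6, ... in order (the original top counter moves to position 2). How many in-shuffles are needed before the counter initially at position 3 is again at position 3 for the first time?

Follow position 3 under repeated in-shuffles:
3 → 6 → 12 → 9 → 3
It first returns after 4 in-shuffles.

4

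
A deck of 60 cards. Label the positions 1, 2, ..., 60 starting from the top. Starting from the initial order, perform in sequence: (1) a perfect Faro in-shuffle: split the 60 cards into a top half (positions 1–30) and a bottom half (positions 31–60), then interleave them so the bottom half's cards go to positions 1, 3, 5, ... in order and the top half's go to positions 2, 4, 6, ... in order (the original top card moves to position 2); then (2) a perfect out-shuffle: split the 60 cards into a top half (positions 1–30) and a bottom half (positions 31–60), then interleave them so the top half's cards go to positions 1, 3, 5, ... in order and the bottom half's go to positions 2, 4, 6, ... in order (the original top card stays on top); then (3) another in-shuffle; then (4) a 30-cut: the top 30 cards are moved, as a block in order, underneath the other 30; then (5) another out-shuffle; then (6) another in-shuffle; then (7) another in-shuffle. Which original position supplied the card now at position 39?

28

Undo the operations in reverse order, starting from position 39:
  undo op 7 (in-shuffle, from bottom half): 39 ← 50
  undo op 6 (in-shuffle, from top half): 50 ← 25
  undo op 5 (out-shuffle, from top half): 25 ← 13
  undo op 4 (cut 30): 13 ← 43
  undo op 3 (in-shuffle, from bottom half): 43 ← 52
  undo op 2 (out-shuffle, from bottom half): 52 ← 56
  undo op 1 (in-shuffle, from top half): 56 ← 28
So the card at position 39 came from original position 28.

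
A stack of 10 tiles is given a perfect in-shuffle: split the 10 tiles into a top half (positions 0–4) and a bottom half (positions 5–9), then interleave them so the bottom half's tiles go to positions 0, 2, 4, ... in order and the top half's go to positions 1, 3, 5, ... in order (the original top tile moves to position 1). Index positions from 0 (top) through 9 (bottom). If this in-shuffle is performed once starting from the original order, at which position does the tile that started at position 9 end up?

Track the tile's position through each in-shuffle:
9 → 8

8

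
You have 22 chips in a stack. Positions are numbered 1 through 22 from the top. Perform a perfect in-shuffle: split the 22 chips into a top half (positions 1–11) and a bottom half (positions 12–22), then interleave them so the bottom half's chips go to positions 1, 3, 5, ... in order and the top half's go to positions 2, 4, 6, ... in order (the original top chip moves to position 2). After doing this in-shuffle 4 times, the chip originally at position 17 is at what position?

Track the chip's position through each in-shuffle:
17 → 11 → 22 → 21 → 19

19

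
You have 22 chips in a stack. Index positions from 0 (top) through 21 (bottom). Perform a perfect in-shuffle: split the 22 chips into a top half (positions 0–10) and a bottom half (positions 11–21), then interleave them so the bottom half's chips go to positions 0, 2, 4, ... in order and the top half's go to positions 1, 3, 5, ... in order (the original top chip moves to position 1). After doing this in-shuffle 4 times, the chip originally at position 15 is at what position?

Track the chip's position through each in-shuffle:
15 → 8 → 17 → 12 → 2

2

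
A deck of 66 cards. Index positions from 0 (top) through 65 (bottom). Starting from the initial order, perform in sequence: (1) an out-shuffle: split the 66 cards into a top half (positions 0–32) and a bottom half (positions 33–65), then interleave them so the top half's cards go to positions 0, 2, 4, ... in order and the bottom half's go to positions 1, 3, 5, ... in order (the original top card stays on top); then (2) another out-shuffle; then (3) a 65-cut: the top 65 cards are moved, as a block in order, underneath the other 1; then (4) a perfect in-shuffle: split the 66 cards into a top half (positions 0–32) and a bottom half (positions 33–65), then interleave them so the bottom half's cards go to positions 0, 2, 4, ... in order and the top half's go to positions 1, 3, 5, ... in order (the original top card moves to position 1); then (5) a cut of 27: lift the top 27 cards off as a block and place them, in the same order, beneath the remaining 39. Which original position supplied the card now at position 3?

28

Undo the operations in reverse order, starting from position 3:
  undo op 5 (cut 27): 3 ← 30
  undo op 4 (in-shuffle, from bottom half): 30 ← 48
  undo op 3 (cut 65): 48 ← 47
  undo op 2 (out-shuffle, from bottom half): 47 ← 56
  undo op 1 (out-shuffle, from top half): 56 ← 28
So the card at position 3 came from original position 28.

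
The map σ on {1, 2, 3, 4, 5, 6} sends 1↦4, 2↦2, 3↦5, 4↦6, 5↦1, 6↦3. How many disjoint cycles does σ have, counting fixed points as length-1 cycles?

Cycle decomposition: (1 4 6 3 5) (2).
2 cycles.

2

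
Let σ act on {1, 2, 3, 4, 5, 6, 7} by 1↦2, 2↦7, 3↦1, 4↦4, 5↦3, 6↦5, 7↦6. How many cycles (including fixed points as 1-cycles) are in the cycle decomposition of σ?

Cycle decomposition: (1 2 7 6 5 3) (4).
2 cycles.

2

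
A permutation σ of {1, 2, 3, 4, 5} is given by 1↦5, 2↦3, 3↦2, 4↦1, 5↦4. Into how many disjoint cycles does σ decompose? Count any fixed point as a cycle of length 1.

Cycle decomposition: (1 5 4) (2 3).
2 cycles.

2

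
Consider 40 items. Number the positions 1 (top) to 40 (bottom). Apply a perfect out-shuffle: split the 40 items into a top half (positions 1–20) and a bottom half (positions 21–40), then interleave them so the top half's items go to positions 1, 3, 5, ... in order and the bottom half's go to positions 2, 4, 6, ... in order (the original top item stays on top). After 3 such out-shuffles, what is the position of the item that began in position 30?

38

Track the item's position through each out-shuffle:
30 → 20 → 39 → 38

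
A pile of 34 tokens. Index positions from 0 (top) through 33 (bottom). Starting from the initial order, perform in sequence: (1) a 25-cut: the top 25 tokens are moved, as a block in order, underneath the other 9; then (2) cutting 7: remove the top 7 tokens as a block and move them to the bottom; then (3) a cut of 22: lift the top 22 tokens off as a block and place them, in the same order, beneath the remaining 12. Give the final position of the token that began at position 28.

8

Track the token from position 28 forward through each operation:
  after op 1 (cut 25): 28 → 3
  after op 2 (cut 7): 3 → 30
  after op 3 (cut 22): 30 → 8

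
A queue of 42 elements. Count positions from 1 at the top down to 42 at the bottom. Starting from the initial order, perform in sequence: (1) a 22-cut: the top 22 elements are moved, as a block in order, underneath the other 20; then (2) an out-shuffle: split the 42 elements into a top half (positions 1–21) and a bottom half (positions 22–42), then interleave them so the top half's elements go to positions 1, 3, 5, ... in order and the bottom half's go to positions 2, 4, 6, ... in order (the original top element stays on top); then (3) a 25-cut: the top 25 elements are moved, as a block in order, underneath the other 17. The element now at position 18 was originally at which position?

23

Undo the operations in reverse order, starting from position 18:
  undo op 3 (cut 25): 18 ← 1
  undo op 2 (out-shuffle, from top half): 1 ← 1
  undo op 1 (cut 22): 1 ← 23
So the element at position 18 came from original position 23.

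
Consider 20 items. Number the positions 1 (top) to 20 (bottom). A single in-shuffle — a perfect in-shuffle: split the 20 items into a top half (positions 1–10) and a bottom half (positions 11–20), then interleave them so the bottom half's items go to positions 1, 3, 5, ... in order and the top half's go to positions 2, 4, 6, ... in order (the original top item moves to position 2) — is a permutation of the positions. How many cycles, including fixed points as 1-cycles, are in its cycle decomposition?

5

Trace each unvisited position around until it returns:
(1 2 4 8 16 11) (3 6 12) (5 10 20 19 17 13) (7 14) (9 18 15)
5 cycles in total.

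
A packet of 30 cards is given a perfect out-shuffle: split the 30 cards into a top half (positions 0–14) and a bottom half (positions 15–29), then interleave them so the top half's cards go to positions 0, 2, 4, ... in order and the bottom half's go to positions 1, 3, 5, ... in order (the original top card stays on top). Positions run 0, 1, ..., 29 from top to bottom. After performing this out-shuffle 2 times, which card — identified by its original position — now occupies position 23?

13

Work backwards from position 23, undoing one out-shuffle at a time:
23 ← 26 ← 13
So the card now at position 23 started at position 13.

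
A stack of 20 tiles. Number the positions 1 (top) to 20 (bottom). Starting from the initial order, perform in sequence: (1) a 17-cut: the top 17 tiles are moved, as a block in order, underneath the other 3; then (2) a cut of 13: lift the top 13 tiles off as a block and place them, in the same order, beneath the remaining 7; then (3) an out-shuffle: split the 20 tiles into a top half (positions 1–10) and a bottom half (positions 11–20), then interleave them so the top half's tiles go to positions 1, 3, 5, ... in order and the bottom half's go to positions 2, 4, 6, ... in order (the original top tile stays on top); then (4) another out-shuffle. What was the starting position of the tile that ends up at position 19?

5

Undo the operations in reverse order, starting from position 19:
  undo op 4 (out-shuffle, from top half): 19 ← 10
  undo op 3 (out-shuffle, from bottom half): 10 ← 15
  undo op 2 (cut 13): 15 ← 8
  undo op 1 (cut 17): 8 ← 5
So the tile at position 19 came from original position 5.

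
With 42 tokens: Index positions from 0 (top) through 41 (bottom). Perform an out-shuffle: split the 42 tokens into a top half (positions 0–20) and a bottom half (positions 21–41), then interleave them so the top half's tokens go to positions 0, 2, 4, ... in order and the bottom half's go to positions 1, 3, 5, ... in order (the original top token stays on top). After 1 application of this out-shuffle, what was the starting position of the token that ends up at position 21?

31

Work backwards from position 21, undoing one out-shuffle at a time:
21 ← 31
So the token now at position 21 started at position 31.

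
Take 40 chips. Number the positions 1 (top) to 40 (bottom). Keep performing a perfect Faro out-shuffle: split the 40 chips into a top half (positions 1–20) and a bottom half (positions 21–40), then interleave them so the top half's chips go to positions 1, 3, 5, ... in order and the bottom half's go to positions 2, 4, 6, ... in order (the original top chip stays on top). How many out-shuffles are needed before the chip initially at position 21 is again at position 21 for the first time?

12

Follow position 21 under repeated out-shuffles:
21 → 2 → 3 → 5 → 9 → 17 → 33 → 26 → 12 → 23 → 6 → 11 → 21
It first returns after 12 out-shuffles.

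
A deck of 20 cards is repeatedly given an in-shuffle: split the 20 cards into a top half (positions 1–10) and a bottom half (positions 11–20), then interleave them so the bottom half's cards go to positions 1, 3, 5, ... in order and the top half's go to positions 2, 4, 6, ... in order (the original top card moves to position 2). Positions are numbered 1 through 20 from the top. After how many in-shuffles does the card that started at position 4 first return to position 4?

6

Follow position 4 under repeated in-shuffles:
4 → 8 → 16 → 11 → 1 → 2 → 4
It first returns after 6 in-shuffles.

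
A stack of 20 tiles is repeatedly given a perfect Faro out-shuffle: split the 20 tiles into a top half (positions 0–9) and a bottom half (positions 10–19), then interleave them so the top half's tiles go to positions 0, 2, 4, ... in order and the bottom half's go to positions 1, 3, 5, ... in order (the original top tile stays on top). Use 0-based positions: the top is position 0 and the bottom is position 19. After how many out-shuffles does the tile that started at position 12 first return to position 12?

18

Follow position 12 under repeated out-shuffles:
12 → 5 → 10 → 1 → 2 → 4 → 8 → 16 → 13 → 7 → 14 → 9 → 18 → 17 → 15 → 11 → 3 → 6 → 12
It first returns after 18 out-shuffles.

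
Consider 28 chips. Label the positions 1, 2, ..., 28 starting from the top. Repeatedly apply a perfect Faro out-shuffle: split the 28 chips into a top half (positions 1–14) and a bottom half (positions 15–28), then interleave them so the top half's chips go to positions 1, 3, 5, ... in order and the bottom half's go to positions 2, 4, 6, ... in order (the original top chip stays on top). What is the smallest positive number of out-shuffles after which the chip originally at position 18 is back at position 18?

Follow position 18 under repeated out-shuffles:
18 → 8 → 15 → 2 → 3 → 5 → 9 → 17 → 6 → 11 → 21 → 14 → 27 → 26 → 24 → 20 → 12 → 23 → 18
It first returns after 18 out-shuffles.

18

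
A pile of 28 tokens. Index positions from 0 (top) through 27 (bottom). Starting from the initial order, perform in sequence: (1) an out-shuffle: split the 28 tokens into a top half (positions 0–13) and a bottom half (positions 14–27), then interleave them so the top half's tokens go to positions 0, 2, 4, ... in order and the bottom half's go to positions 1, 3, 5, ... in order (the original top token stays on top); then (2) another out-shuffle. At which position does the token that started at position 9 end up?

Track the token from position 9 forward through each operation:
  after op 1 (out-shuffle): 9 → 18
  after op 2 (out-shuffle): 18 → 9

9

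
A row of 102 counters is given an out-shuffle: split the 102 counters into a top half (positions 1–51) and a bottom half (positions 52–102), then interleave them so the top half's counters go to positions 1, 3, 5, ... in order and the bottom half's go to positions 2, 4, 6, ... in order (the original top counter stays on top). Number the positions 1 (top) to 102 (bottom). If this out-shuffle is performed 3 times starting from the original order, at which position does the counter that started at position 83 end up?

51

Track the counter's position through each out-shuffle:
83 → 64 → 26 → 51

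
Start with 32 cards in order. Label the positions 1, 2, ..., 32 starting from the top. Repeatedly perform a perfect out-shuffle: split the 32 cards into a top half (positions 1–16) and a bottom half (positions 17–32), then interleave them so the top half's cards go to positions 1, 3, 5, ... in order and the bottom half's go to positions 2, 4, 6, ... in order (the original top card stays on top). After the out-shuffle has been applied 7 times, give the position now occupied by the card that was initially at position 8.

29

Track the card's position through each out-shuffle:
8 → 15 → 29 → 26 → 20 → 8 → 15 → 29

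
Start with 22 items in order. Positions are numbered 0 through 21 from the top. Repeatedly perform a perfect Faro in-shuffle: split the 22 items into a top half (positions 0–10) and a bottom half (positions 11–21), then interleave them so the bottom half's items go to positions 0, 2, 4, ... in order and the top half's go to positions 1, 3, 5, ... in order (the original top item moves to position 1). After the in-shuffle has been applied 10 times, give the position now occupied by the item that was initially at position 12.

Track the item's position through each in-shuffle:
12 → 2 → 5 → 11 → 0 → 1 → 3 → 7 → 15 → 8 → 17

17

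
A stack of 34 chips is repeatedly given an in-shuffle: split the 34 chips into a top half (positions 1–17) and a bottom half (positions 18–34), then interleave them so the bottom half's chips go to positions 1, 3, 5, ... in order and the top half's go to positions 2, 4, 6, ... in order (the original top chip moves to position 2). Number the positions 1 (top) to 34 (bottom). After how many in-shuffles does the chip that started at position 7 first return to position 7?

Follow position 7 under repeated in-shuffles:
7 → 14 → 28 → 21 → 7
It first returns after 4 in-shuffles.

4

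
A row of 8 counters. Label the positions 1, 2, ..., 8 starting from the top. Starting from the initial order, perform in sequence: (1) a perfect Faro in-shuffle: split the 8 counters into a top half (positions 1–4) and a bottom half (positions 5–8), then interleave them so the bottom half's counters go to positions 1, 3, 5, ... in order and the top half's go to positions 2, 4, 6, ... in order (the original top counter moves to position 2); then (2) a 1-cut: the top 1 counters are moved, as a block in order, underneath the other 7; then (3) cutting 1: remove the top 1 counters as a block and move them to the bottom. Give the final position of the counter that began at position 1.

Track the counter from position 1 forward through each operation:
  after op 1 (in-shuffle): 1 → 2
  after op 2 (cut 1): 2 → 1
  after op 3 (cut 1): 1 → 8

8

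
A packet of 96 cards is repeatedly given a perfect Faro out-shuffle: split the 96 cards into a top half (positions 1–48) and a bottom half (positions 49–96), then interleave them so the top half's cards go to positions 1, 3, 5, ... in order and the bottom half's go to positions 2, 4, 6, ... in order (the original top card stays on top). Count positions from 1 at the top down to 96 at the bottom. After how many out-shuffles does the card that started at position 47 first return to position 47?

Follow position 47 under repeated out-shuffles:
47 → 93 → 90 → 84 → 72 → 48 → 95 → 94 → ... → 47 (length 36)
It first returns after 36 out-shuffles.

36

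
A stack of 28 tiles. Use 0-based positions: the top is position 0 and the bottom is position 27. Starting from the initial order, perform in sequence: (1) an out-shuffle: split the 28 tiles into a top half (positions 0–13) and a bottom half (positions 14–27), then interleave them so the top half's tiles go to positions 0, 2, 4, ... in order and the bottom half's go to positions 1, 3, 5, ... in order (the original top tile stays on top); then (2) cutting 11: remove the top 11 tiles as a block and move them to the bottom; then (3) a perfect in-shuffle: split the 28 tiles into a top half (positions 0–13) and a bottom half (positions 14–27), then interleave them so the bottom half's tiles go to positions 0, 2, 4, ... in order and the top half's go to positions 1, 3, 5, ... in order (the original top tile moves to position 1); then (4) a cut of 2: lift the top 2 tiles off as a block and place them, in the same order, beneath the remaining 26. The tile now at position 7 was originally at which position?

21

Undo the operations in reverse order, starting from position 7:
  undo op 4 (cut 2): 7 ← 9
  undo op 3 (in-shuffle, from top half): 9 ← 4
  undo op 2 (cut 11): 4 ← 15
  undo op 1 (out-shuffle, from bottom half): 15 ← 21
So the tile at position 7 came from original position 21.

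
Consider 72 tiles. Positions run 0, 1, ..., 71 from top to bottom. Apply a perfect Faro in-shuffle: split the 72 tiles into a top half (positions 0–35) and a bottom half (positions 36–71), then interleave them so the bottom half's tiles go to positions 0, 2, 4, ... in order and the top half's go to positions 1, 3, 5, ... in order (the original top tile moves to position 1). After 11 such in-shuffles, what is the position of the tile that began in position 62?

Track the tile's position through each in-shuffle:
62 → 52 → 32 → 65 → 58 → 44 → 16 → 33 → 67 → 62 → 52 → 32

32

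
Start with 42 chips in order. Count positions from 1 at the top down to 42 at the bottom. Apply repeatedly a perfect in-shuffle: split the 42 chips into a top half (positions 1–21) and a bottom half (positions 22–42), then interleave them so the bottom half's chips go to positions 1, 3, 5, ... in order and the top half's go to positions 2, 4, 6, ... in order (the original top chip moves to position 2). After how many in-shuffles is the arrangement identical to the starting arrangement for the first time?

The in-shuffle permutes the 42 positions with cycle lengths [14, 14, 14].
Every chip is home exactly when every cycle has completed a whole number of laps, i.e. after lcm(14) = 14 in-shuffles.

14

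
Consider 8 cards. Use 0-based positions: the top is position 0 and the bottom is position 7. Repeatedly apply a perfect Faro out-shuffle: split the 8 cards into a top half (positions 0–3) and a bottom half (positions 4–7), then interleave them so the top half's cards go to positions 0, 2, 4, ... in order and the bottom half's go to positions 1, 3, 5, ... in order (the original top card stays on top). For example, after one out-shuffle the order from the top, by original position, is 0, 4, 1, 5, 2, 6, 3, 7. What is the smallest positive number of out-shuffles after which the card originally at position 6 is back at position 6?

Follow position 6 under repeated out-shuffles:
6 → 5 → 3 → 6
It first returns after 3 out-shuffles.

3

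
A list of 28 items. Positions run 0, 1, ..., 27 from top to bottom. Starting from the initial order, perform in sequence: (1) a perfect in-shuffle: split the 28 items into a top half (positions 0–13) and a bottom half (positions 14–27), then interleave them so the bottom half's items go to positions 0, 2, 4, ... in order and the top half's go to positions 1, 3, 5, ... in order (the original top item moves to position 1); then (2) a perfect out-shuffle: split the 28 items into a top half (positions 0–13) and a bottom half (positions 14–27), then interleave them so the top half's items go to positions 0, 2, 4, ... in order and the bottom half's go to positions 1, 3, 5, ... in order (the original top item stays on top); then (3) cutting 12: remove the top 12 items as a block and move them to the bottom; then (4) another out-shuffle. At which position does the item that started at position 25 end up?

Track the item from position 25 forward through each operation:
  after op 1 (in-shuffle): 25 → 22
  after op 2 (out-shuffle): 22 → 17
  after op 3 (cut 12): 17 → 5
  after op 4 (out-shuffle): 5 → 10

10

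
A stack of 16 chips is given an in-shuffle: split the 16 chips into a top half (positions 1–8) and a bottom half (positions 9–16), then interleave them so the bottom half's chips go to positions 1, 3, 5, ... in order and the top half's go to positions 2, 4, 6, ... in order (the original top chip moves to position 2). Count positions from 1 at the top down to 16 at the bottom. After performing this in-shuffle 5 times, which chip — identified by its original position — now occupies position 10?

Work backwards from position 10, undoing one in-shuffle at a time:
10 ← 5 ← 11 ← 14 ← 7 ← 12
So the chip now at position 10 started at position 12.

12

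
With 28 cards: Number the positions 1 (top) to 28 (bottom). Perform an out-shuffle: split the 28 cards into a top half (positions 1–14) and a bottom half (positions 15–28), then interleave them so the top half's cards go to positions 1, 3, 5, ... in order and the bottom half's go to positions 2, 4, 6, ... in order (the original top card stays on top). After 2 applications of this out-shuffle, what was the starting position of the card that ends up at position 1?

1

Work backwards from position 1, undoing one out-shuffle at a time:
1 ← 1 ← 1
So the card now at position 1 started at position 1.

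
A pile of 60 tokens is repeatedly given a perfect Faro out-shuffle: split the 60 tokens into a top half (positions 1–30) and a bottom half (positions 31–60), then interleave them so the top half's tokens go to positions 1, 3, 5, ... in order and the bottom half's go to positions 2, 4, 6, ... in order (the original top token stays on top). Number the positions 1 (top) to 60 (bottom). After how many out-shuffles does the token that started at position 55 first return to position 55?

Follow position 55 under repeated out-shuffles:
55 → 50 → 40 → 20 → 39 → 18 → 35 → 10 → ... → 55 (length 58)
It first returns after 58 out-shuffles.

58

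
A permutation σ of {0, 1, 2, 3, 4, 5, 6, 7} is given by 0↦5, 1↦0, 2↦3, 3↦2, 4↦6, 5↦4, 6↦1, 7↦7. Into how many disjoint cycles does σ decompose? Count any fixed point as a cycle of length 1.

Cycle decomposition: (0 5 4 6 1) (2 3) (7).
3 cycles.

3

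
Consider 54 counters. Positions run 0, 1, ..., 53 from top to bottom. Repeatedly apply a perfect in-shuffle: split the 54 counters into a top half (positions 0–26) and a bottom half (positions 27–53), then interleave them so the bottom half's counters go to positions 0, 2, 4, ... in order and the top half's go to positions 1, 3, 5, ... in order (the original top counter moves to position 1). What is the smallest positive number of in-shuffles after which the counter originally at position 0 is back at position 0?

20

Follow position 0 under repeated in-shuffles:
0 → 1 → 3 → 7 → 15 → 31 → 8 → 17 → 35 → 16 → 33 → 12 → 25 → 51 → 48 → 42 → 30 → 6 → 13 → 27 → 0
It first returns after 20 in-shuffles.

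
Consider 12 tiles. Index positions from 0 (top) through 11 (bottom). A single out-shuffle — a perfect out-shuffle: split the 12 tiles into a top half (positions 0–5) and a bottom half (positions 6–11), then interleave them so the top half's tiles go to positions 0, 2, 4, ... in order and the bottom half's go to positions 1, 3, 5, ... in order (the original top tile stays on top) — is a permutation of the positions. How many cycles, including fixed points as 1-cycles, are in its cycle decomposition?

Trace each unvisited position around until it returns:
(0) (1 2 4 8 5 10 9 7 3 6) (11)
3 cycles in total.

3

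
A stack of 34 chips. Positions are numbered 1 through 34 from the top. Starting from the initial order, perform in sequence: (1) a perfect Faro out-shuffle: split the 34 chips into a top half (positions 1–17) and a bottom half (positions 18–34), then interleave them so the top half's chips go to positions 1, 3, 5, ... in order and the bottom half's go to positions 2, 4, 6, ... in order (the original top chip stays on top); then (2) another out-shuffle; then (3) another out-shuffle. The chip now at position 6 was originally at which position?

14

Undo the operations in reverse order, starting from position 6:
  undo op 3 (out-shuffle, from bottom half): 6 ← 20
  undo op 2 (out-shuffle, from bottom half): 20 ← 27
  undo op 1 (out-shuffle, from top half): 27 ← 14
So the chip at position 6 came from original position 14.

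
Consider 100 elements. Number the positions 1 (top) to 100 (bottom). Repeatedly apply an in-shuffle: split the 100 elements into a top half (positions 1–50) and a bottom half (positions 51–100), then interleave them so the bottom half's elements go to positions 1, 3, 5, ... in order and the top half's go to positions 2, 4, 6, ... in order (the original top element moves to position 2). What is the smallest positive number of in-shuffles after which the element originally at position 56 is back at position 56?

100

Follow position 56 under repeated in-shuffles:
56 → 11 → 22 → 44 → 88 → 75 → 49 → 98 → ... → 56 (length 100)
It first returns after 100 in-shuffles.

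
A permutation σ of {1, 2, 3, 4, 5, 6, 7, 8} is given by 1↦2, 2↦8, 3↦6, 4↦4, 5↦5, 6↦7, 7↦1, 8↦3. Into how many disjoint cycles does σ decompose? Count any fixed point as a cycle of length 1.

Cycle decomposition: (1 2 8 3 6 7) (4) (5).
3 cycles.

3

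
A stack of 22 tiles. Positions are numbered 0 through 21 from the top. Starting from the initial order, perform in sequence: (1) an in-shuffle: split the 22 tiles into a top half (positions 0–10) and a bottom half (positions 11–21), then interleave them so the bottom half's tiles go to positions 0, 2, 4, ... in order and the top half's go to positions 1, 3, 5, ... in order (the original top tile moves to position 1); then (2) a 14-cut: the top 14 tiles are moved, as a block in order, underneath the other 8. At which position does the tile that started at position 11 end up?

Track the tile from position 11 forward through each operation:
  after op 1 (in-shuffle): 11 → 0
  after op 2 (cut 14): 0 → 8

8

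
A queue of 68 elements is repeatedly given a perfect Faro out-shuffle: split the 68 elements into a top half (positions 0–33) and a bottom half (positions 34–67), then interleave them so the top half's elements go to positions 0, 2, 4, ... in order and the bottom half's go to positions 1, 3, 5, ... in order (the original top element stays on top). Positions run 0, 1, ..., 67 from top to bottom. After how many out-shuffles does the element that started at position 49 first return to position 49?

Follow position 49 under repeated out-shuffles:
49 → 31 → 62 → 57 → 47 → 27 → 54 → 41 → ... → 49 (length 66)
It first returns after 66 out-shuffles.

66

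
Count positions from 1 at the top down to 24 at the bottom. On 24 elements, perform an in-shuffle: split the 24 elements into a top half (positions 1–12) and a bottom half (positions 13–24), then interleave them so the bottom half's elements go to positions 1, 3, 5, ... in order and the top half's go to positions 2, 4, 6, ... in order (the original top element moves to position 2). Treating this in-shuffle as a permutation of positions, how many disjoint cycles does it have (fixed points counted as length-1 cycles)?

2

Trace each unvisited position around until it returns:
(1 2 4 8 16 7 ... len 20) (5 10 20 15)
2 cycles in total.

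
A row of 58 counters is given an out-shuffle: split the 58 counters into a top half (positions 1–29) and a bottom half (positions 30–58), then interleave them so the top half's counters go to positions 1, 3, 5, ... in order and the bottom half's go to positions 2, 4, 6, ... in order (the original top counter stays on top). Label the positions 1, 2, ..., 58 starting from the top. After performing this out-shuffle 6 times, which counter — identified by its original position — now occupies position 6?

Work backwards from position 6, undoing one out-shuffle at a time:
6 ← 32 ← 45 ← 23 ← 12 ← 35 ← 18
So the counter now at position 6 started at position 18.

18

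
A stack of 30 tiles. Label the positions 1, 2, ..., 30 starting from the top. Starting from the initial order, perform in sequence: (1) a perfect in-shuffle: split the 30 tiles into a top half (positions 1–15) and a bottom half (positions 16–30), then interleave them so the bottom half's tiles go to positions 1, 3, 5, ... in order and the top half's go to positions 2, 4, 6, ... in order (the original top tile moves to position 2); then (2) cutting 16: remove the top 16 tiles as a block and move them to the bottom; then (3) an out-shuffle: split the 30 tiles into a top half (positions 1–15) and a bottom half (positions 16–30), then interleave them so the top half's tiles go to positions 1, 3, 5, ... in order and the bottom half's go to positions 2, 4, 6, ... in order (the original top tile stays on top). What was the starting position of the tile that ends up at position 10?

Undo the operations in reverse order, starting from position 10:
  undo op 3 (out-shuffle, from bottom half): 10 ← 20
  undo op 2 (cut 16): 20 ← 6
  undo op 1 (in-shuffle, from top half): 6 ← 3
So the tile at position 10 came from original position 3.

3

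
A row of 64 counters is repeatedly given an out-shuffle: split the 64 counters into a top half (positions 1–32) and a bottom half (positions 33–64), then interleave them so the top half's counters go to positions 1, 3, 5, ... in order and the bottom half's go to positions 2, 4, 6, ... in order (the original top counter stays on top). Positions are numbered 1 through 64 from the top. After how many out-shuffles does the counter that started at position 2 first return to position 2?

Follow position 2 under repeated out-shuffles:
2 → 3 → 5 → 9 → 17 → 33 → 2
It first returns after 6 out-shuffles.

6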